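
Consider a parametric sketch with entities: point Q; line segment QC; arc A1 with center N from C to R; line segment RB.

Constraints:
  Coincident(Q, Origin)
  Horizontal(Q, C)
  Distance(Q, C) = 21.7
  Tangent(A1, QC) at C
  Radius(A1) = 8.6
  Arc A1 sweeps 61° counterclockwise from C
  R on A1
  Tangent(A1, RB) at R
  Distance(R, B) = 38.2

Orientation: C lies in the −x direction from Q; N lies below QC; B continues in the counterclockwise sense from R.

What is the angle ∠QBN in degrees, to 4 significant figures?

9.911°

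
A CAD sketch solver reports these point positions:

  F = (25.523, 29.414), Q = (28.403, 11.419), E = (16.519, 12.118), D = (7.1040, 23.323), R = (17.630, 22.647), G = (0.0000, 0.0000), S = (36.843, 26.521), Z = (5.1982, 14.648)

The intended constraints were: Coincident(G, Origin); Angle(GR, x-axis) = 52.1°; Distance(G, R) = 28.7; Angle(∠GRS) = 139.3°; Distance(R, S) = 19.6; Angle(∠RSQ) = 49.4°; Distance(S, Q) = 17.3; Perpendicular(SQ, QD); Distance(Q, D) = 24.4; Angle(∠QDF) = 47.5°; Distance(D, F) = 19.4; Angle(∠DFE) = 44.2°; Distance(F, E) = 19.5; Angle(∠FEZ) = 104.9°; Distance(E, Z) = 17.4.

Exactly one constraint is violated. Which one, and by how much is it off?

Distance(E, Z) = 17.4 — off by 5.80.

G = (0.00, 0.00) ✓; GR at 52.10° ✓; |GR| = 28.70 ✓; ∠GRS = 139.3° ✓; |RS| = 19.60 ✓; ∠RSQ = 49.40° ✓; |SQ| = 17.30 ✓; ∠(SQ, QD) = 90.00° ✓; |QD| = 24.40 ✓; ∠QDF = 47.50° ✓; |DF| = 19.40 ✓; ∠DFE = 44.20° ✓; |FE| = 19.50 ✓; ∠FEZ = 104.9° ✓; |EZ| = 11.60 ✗.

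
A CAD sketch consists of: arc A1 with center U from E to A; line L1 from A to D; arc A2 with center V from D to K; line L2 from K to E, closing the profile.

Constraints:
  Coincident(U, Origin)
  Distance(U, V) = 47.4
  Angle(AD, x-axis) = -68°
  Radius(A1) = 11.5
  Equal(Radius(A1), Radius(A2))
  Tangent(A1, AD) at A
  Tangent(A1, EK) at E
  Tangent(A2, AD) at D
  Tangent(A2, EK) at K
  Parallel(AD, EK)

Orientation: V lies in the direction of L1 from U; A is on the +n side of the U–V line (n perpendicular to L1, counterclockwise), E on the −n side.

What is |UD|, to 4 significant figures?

48.78

The slot axis is L1's direction at -68.0°, so u = (cos -68.0°, sin -68.0°) = (0.3746, -0.9272) and n = (−sin -68.0°, cos -68.0°) = (0.9272, 0.3746). U is at the origin and V lies 47.4 along u from U, so V = 47.4·u = (17.76, -43.95). Tangency of A1 to both parallel lines with radius 11.5 puts A and E at U ± 11.5·n: A = (10.66, 4.308), E = (-10.66, -4.308). Equal radii place D and K the same way about V: D = V + 11.5·n = (28.42, -39.64), K = V − 11.5·n = (7.094, -48.26). Then |UD| = |D − U| = 48.78.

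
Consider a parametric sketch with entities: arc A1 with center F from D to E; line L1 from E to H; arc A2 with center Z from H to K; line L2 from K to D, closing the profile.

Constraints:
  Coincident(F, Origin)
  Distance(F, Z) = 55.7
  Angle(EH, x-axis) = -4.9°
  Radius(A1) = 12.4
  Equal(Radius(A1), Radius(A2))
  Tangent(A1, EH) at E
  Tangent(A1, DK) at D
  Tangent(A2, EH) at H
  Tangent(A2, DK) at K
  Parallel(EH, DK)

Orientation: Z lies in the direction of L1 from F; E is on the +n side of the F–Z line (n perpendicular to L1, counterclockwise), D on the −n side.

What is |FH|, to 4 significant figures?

57.06

The slot axis is L1's direction at -4.9°, so u = (cos -4.9°, sin -4.9°) = (0.9963, -0.08542) and n = (−sin -4.9°, cos -4.9°) = (0.08542, 0.9963). F is at the origin and Z lies 55.7 along u from F, so Z = 55.7·u = (55.50, -4.758). Tangency of A1 to both parallel lines with radius 12.4 puts E and D at F ± 12.4·n: E = (1.059, 12.35), D = (-1.059, -12.35). Equal radii place H and K the same way about Z: H = Z + 12.4·n = (56.56, 7.597), K = Z − 12.4·n = (54.44, -17.11). Then |FH| = |H − F| = 57.06.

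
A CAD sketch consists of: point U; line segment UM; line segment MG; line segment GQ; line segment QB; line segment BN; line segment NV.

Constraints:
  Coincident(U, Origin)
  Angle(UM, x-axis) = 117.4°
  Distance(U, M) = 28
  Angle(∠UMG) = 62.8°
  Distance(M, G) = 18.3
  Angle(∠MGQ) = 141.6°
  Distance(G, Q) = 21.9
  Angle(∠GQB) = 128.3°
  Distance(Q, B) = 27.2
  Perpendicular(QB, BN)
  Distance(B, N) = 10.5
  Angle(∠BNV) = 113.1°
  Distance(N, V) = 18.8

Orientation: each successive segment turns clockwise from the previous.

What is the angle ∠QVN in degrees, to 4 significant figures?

95.90°

U is at the origin; UM runs at 117.4° with length 28.0, so M = (-12.89, 24.86). ∠UMG = 62.8° gives MG at 0.2000° from the x-axis; with |MG| = 18.3, G = (5.414, 24.92). ∠MGQ = 141.6° gives GQ at -38.20° from the x-axis; with |GQ| = 21.9, Q = (22.62, 11.38). ∠GQB = 128.3° gives QB at -89.90° from the x-axis; with |QB| = 27.2, B = (22.67, -15.82). QB is perpendicular to BN, so BN runs at -179.9°; with |BN| = 10.5, N = (12.17, -15.84). ∠BNV = 113.1° gives NV at 113.2° from the x-axis; with |NV| = 18.8, V = (4.766, 1.441). Then cos ∠QVN = VQ·VN / (|VQ||VN|), giving 95.90°.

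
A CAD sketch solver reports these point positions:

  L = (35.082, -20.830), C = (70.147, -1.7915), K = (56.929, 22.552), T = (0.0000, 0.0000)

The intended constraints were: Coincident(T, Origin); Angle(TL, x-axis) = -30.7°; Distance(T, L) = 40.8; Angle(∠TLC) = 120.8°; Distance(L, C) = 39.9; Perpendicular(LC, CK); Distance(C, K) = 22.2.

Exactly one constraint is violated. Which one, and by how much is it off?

Distance(C, K) = 22.2 — off by 5.50.

T = (0.00, 0.00) ✓; TL at -30.70° ✓; |TL| = 40.80 ✓; ∠TLC = 120.8° ✓; |LC| = 39.90 ✓; ∠(LC, CK) = 90.00° ✓; |CK| = 27.70 ✗.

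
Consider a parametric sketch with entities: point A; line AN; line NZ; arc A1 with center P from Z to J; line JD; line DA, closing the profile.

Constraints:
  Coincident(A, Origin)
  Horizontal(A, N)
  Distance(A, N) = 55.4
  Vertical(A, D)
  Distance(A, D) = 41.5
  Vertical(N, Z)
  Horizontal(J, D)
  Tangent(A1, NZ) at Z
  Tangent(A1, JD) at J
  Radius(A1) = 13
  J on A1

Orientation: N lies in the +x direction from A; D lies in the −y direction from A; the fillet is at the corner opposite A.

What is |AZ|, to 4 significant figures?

62.30

A is at the origin; AN is horizontal with |AN| = 55.4 and N on the +x side, so N = (55.40, 0.000). A and D share the same x with |AD| = 41.5 and D on the −y side, so D = (0.000, -41.50). The virtual corner opposite A is at (55.40, -41.50). A1 meets NZ tangentially, so PZ is at right angles to NZ and A1 meets JD tangentially, so PJ is at right angles to JD, with radius 13.0, so the center P sits 13.0 in from both sides at P = (42.40, -28.50). That places the tangent points at Z = (55.40, -28.50) on NZ and J = (42.40, -41.50) on JD. Then |AZ| = |Z − A| = 62.30.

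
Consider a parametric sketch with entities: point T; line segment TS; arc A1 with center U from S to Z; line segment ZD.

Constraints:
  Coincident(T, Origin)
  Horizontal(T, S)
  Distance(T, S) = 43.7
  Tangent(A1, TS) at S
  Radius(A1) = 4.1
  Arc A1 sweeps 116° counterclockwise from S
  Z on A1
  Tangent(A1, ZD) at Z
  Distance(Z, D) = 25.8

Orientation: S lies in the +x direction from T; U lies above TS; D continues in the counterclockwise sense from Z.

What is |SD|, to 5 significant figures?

30.069

T is at the origin; T and S share the same y with |TS| = 43.7 and S on the +x side, so S = (43.700, 0.0000). Since A1 is tangent to TS there, US ⟂ TS, so U = S + (0, 4.1) = (43.700, 4.1000). On A1, S sits at bearing -90° from U; a 116° counterclockwise sweep puts Z at bearing 26°, so Z = U + 4.1·(cos 26°, sin 26°) = (47.385, 5.8973). Tangency of A1 to ZD means the radius UZ is perpendicular to ZD, so ZD runs along (−sin 26°, cos 26°); with |ZD| = 25.8, D = (36.075, 29.086). Then |SD| = |D − S| = 30.069.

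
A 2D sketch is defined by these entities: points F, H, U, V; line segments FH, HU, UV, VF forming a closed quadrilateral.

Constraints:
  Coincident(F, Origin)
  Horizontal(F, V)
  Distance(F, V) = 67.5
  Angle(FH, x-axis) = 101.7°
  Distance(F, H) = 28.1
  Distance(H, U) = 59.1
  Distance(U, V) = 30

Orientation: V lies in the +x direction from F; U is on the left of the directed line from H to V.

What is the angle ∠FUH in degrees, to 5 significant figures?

27.384°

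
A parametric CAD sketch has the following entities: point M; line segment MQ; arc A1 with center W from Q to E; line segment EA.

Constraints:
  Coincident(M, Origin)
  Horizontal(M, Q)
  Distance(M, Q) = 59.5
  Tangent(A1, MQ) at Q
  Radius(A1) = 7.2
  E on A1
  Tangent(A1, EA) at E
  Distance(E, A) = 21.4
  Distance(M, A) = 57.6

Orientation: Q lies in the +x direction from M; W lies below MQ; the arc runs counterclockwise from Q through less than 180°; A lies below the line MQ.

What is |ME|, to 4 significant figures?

52.74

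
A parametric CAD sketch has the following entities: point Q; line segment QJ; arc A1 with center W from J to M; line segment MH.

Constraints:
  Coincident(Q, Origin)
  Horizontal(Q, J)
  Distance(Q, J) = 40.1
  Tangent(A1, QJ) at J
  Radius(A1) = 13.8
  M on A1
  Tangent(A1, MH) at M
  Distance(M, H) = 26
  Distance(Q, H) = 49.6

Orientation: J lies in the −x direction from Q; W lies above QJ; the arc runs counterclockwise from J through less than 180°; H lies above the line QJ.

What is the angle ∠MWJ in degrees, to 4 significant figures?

94.26°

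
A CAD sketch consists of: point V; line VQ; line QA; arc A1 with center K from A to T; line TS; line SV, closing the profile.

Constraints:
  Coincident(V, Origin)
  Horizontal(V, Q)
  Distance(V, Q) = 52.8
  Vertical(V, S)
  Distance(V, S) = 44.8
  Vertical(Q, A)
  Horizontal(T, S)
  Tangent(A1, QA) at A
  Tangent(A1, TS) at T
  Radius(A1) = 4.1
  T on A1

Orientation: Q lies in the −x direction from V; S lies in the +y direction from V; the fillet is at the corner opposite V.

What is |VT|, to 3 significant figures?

66.2

The virtual corner opposite V is at (-52.8, 44.8). Since A1 is tangent to QA there, KA ⟂ QA and A1 meets TS tangentially, so KT is at right angles to TS, with radius 4.1, so the center K sits 4.1 in from both sides at K = (-48.7, 40.7). That places the tangent points at A = (-52.8, 40.7) on QA and T = (-48.7, 44.8) on TS. Then |VT| = |T − V| = 66.2.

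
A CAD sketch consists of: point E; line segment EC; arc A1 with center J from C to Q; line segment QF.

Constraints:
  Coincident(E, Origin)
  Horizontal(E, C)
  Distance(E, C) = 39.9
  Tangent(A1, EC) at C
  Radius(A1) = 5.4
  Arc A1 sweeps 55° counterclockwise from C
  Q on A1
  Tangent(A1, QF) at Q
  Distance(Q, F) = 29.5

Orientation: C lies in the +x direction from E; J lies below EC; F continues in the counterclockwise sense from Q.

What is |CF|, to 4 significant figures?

34.00

E is at the origin; EC is horizontal with |EC| = 39.9 and C on the +x side, so C = (39.90, 0.000). The tangent condition forces JC to be normal to EC, so J = C + (0, -5.4) = (39.90, -5.400). On A1, C sits at bearing 90° from J; a 55° counterclockwise sweep puts Q at bearing 145°, so Q = J + 5.4·(cos 145°, sin 145°) = (35.48, -2.303). Since A1 is tangent to QF there, JQ ⟂ QF, so QF runs along (−sin 145°, cos 145°); with |QF| = 29.5, F = (18.56, -26.47). Then |CF| = |F − C| = 34.00.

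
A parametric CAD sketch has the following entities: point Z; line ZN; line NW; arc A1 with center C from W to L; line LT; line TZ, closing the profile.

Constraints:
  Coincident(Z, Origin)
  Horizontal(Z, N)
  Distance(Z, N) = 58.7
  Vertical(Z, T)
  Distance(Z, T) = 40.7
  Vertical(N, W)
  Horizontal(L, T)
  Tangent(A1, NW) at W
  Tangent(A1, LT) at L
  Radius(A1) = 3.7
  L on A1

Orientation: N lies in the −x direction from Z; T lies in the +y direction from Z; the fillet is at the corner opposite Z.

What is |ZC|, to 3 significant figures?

66.3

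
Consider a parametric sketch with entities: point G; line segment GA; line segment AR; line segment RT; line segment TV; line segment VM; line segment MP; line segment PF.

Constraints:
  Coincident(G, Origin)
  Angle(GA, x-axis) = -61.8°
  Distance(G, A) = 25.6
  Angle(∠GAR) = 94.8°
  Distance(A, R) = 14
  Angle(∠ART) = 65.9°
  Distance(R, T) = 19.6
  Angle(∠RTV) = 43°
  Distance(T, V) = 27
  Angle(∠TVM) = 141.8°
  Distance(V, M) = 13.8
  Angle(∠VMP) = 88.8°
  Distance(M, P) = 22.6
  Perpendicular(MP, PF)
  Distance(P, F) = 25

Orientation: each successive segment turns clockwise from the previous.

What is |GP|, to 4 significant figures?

45.78

∠TVM = 141.8° gives VM at -76.30° from the x-axis; with |VM| = 13.8, M = (21.84, -40.89). ∠VMP = 88.8° gives MP at -167.5° from the x-axis; with |MP| = 22.6, P = (-0.2251, -45.78). Then |GP| = |P − G| = 45.78.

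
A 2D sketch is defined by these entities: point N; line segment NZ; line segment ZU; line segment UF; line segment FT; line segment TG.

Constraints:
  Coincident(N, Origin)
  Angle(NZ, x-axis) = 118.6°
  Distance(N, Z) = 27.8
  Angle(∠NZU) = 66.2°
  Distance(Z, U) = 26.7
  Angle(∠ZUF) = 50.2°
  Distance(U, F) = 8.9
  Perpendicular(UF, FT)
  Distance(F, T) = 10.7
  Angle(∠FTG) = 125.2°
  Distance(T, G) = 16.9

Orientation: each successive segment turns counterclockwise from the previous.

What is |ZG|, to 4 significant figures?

22.00

The perpendicularity gives FT at right angles to UF, so FT runs at 92.20°; with |FT| = 10.7, T = (-21.12, 14.29). ∠FTG = 125.2° gives TG at 147.0° from the x-axis; with |TG| = 16.9, G = (-35.29, 23.49). Then |ZG| = |G − Z| = 22.00.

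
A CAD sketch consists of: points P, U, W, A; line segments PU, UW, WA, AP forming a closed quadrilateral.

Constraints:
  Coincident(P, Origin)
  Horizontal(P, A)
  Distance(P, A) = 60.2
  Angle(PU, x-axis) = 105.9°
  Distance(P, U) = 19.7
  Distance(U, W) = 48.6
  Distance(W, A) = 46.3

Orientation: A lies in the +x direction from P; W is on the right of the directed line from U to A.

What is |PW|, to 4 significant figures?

30.06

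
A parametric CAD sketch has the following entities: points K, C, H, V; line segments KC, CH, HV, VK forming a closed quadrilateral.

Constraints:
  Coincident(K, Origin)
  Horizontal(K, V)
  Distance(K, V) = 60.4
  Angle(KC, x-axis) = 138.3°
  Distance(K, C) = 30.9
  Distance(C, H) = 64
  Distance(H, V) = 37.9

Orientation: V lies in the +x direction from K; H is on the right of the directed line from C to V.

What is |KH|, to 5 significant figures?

33.233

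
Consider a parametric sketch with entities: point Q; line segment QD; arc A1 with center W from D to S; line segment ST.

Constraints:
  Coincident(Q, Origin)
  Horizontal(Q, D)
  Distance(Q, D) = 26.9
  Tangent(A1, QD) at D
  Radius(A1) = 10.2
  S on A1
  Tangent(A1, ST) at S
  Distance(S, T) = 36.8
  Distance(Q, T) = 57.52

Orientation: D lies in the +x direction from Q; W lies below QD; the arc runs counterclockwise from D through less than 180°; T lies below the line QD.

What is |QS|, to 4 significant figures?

22.45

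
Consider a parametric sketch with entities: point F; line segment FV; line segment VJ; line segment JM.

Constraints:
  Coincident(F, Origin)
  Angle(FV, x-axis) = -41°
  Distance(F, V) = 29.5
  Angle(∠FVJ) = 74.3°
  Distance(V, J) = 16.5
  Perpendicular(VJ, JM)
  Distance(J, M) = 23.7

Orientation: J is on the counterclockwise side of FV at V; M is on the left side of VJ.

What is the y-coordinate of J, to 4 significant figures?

-4.436

F is at the origin; FV runs at -41.0° with length 29.5, so V = 29.5·(cos -41.0°, sin -41.0°) = (22.26, -19.35). ∠FVJ = 74.3°, so VJ runs at -41.0° + (180° − 74.3°) = 64.70° from the x-axis; with |VJ| = 16.5, J = V + 16.5·(cos 64.70°, sin 64.70°) = (29.32, -4.436). So J.y = -4.436.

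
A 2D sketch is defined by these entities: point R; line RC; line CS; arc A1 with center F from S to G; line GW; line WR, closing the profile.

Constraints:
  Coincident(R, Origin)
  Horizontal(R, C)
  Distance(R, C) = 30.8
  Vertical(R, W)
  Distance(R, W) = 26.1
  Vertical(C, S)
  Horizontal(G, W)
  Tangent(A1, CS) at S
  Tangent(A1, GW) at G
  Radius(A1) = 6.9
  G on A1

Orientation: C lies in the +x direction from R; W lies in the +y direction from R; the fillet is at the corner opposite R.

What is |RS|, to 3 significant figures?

36.3

R is at the origin; RC is horizontal with |RC| = 30.8 and C on the +x side, so C = (30.8, 0.00). RW is vertical with |RW| = 26.1 and W on the +y side, so W = (0.00, 26.1). The virtual corner opposite R is at (30.8, 26.1). Tangency of A1 to CS means the radius FS is perpendicular to CS and A1 meets GW tangentially, so FG is at right angles to GW, with radius 6.9, so the center F sits 6.9 in from both sides at F = (23.9, 19.2). That places the tangent points at S = (30.8, 19.2) on CS and G = (23.9, 26.1) on GW. Then |RS| = |S − R| = 36.3.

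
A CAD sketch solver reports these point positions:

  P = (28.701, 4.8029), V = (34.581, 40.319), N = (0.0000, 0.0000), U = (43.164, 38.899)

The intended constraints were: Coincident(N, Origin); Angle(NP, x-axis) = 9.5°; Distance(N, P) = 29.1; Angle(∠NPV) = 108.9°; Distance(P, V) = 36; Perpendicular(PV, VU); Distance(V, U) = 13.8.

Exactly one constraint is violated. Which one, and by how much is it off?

Distance(V, U) = 13.8 — off by 5.10.

N = (0.00, 0.00) ✓; NP at 9.500° ✓; |NP| = 29.10 ✓; ∠NPV = 108.9° ✓; |PV| = 36.00 ✓; ∠(PV, VU) = 89.99° ✓; |VU| = 8.700 ✗.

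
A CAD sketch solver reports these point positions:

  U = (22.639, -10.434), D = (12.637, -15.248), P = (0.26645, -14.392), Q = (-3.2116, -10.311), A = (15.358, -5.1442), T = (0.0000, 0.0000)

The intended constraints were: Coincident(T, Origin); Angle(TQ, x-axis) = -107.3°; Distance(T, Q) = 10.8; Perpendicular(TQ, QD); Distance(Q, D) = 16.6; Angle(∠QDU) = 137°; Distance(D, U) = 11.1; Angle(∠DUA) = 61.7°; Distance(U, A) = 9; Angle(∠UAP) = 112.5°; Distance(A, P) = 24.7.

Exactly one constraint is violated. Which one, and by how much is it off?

Distance(A, P) = 24.7 — off by 7.00.

T = (0.00, 0.00) ✓; TQ at -107.3° ✓; |TQ| = 10.80 ✓; ∠(TQ, QD) = 90.00° ✓; |QD| = 16.60 ✓; ∠QDU = 137.0° ✓; |DU| = 11.10 ✓; ∠DUA = 61.70° ✓; |UA| = 9.000 ✓; ∠UAP = 112.5° ✓; |AP| = 17.70 ✗.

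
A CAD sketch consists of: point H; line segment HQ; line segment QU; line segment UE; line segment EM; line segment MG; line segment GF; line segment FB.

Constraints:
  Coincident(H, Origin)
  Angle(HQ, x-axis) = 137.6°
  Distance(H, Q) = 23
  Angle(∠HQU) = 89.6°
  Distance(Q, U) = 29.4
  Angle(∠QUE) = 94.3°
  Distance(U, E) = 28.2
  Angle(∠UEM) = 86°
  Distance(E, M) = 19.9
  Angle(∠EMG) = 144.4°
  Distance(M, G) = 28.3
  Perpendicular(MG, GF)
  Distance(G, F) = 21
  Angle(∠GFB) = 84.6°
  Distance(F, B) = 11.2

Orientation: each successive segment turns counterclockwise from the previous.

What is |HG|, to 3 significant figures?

16.1

H is at the origin; HQ runs at 137.6° with length 23.0, so Q = (-17.0, 15.5). ∠HQU = 89.6° gives QU at -132° from the x-axis; with |QU| = 29.4, U = (-36.7, -6.34). ∠QUE = 94.3° gives UE at -46.3° from the x-axis; with |UE| = 28.2, E = (-17.2, -26.7). ∠UEM = 86.0° gives EM at 47.7° from the x-axis; with |EM| = 19.9, M = (-3.78, -12.0). ∠EMG = 144.4° gives MG at 83.3° from the x-axis; with |MG| = 28.3, G = (-0.479, 16.1). Then |HG| = |G − H| = 16.1.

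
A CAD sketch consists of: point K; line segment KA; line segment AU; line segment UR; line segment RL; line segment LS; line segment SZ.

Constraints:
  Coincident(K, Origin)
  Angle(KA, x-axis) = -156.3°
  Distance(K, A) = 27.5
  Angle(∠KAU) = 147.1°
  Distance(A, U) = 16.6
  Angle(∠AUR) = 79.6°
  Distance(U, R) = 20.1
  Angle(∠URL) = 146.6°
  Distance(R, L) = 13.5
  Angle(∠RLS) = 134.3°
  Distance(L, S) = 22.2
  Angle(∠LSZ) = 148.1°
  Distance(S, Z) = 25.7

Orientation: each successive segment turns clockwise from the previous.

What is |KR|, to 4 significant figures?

36.38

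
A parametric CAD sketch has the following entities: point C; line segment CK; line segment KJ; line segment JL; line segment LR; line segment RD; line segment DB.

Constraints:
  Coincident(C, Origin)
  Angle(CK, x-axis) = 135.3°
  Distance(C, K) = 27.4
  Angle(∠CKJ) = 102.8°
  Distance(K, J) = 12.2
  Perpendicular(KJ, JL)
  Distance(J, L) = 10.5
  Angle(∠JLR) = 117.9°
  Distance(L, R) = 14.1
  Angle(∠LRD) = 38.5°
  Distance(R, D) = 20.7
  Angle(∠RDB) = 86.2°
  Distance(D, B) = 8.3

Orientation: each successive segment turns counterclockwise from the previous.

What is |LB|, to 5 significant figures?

9.1286

C is at the origin; CK runs at 135.3° with length 27.4, so K = (-19.476, 19.273). ∠CKJ = 102.8° gives KJ at -147.50° from the x-axis; with |KJ| = 12.2, J = (-29.765, 12.718). KJ is perpendicular to JL, so JL runs at -57.500°; with |JL| = 10.5, L = (-24.124, 3.8623). ∠JLR = 117.9° gives LR at 4.6000° from the x-axis; with |LR| = 14.1, R = (-10.069, 4.9932). ∠LRD = 38.5° gives RD at 146.10° from the x-axis; with |RD| = 20.7, D = (-27.250, 16.538). ∠RDB = 86.2° gives DB at -120.10° from the x-axis; with |DB| = 8.3, B = (-31.413, 9.3577). Then |LB| = |B − L| = 9.1286.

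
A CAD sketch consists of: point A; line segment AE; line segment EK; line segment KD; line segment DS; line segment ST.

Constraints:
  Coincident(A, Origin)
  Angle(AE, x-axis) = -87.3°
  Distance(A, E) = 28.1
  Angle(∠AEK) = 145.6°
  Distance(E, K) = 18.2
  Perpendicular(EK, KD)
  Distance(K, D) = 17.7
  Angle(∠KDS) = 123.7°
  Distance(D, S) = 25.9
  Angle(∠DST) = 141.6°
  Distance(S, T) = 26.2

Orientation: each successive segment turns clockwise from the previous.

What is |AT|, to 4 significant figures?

15.39

A is at the origin; AE runs at -87.3° with length 28.1, so E = (1.324, -28.07). ∠AEK = 145.6° gives EK at -121.7° from the x-axis; with |EK| = 18.2, K = (-8.240, -43.55). EK ⟂ KD, so KD runs at 148.3°; with |KD| = 17.7, D = (-23.30, -34.25). ∠KDS = 123.7° gives DS at 92.00° from the x-axis; with |DS| = 25.9, S = (-24.20, -8.368). ∠DST = 141.6° gives ST at 53.60° from the x-axis; with |ST| = 26.2, T = (-8.656, 12.72). Then |AT| = |T − A| = 15.39.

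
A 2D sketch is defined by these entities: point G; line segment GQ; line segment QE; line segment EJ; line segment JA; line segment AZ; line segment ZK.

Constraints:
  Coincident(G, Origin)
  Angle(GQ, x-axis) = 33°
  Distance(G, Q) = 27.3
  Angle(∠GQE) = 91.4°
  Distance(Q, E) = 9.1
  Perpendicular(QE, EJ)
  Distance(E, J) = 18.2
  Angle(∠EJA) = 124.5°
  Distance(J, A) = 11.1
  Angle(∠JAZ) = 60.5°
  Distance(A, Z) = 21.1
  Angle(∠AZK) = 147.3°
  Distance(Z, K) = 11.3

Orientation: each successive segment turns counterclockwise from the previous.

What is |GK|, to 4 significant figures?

34.07

∠JAZ = 60.5° gives AZ at 26.60° from the x-axis; with |AZ| = 21.1, Z = (20.93, 11.44). ∠AZK = 147.3° gives ZK at 59.30° from the x-axis; with |ZK| = 11.3, K = (26.70, 21.16). Then |GK| = |K − G| = 34.07.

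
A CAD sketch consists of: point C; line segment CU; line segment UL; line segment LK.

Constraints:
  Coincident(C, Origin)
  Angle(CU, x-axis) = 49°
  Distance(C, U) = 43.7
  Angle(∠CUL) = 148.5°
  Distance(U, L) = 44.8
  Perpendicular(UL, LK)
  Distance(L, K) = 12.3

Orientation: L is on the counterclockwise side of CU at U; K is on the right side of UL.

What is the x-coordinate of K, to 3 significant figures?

48.2

C is at the origin; CU runs at 49.0° with length 43.7, so U = 43.7·(cos 49.0°, sin 49.0°) = (28.7, 33.0). ∠CUL = 148.5°, so UL runs at 49.0° + (180° − 148.5°) = 80.5° from the x-axis; with |UL| = 44.8, L = U + 44.8·(cos 80.5°, sin 80.5°) = (36.1, 77.2). UL is perpendicular to LK; with |LK| = 12.3 on the right of UL, K = L + 12.3·(0.986, -0.165) = (48.2, 75.1). So K.x = 48.2.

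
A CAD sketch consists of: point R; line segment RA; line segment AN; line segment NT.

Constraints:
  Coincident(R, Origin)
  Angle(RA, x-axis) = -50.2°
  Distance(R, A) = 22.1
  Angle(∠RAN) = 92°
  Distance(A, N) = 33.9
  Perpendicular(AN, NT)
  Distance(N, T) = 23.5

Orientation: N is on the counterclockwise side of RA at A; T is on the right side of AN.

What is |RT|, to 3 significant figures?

57.3

∠RAN = 92.0°, so AN runs at -50.2° + (180° − 92.0°) = 37.8° from the x-axis; with |AN| = 33.9, N = A + 33.9·(cos 37.8°, sin 37.8°) = (40.9, 3.80). The perpendicularity gives NT at right angles to AN; with |NT| = 23.5 on the right of AN, T = N + 23.5·(0.613, -0.790) = (55.3, -14.8). Then |RT| = |T − R| = 57.3.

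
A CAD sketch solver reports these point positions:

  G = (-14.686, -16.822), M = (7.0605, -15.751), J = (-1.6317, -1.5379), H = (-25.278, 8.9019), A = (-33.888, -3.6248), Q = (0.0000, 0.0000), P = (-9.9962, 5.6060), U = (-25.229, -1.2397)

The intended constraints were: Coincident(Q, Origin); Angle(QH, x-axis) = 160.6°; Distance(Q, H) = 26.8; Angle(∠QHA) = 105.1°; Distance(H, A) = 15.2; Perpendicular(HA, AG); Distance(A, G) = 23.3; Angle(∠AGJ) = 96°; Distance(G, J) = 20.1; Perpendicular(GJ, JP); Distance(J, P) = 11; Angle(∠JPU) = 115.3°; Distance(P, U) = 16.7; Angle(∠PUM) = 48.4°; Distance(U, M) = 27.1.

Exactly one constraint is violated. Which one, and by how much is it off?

Distance(U, M) = 27.1 — off by 8.30.

Q = (0.00, 0.00) ✓; QH at 160.6° ✓; |QH| = 26.80 ✓; ∠QHA = 105.1° ✓; |HA| = 15.20 ✓; ∠(HA, AG) = 90.00° ✓; |AG| = 23.30 ✓; ∠AGJ = 96.00° ✓; |GJ| = 20.10 ✓; ∠(GJ, JP) = 90.00° ✓; |JP| = 11.00 ✓; ∠JPU = 115.3° ✓; |PU| = 16.70 ✓; ∠PUM = 48.40° ✓; |UM| = 35.40 ✗.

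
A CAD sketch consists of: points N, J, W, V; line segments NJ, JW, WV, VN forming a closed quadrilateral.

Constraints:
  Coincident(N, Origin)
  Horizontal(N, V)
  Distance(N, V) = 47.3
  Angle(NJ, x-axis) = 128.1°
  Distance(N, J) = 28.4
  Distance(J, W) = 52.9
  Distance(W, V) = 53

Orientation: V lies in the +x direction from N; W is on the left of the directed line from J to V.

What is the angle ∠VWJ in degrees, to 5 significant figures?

80.704°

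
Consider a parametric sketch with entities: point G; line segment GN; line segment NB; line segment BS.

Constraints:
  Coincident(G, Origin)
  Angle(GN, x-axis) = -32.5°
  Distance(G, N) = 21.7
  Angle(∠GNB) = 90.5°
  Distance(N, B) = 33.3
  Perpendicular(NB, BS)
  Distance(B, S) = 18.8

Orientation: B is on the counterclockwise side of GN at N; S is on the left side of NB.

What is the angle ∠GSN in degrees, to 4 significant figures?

34.40°

∠GNB = 90.5°, so NB runs at -32.5° + (180° − 90.5°) = 57.00° from the x-axis; with |NB| = 33.3, B = N + 33.3·(cos 57.00°, sin 57.00°) = (36.44, 16.27). The perpendicularity gives BS at right angles to NB; with |BS| = 18.8 on the left of NB, S = B + 18.8·(-0.8387, 0.5446) = (20.67, 26.51). Then cos ∠GSN = SG·SN / (|SG||SN|), giving 34.40°.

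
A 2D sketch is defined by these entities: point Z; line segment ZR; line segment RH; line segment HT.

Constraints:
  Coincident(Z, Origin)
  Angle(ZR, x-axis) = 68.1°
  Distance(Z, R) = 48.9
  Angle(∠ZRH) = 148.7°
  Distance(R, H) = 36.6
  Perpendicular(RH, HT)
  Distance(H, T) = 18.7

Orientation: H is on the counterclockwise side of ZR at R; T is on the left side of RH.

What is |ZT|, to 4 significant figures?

78.67

∠ZRH = 148.7°, so RH runs at 68.1° + (180° − 148.7°) = 99.40° from the x-axis; with |RH| = 36.6, H = R + 36.6·(cos 99.40°, sin 99.40°) = (12.26, 81.48). The perpendicularity gives HT at right angles to RH; with |HT| = 18.7 on the left of RH, T = H + 18.7·(-0.9866, -0.1633) = (-6.188, 78.43). Then |ZT| = |T − Z| = 78.67.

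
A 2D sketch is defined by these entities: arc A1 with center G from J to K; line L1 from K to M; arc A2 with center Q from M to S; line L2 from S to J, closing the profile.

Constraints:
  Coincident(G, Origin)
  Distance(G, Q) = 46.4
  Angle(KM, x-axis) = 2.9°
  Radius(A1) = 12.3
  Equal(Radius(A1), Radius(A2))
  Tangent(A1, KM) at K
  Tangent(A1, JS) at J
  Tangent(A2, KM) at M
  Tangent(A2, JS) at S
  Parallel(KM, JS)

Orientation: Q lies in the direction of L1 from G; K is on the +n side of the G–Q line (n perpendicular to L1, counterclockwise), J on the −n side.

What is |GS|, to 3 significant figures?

48.0

Tangency of A1 to both parallel lines with radius 12.3 puts K and J at G ± 12.3·n: K = (-0.622, 12.3), J = (0.622, -12.3). Equal radii place M and S the same way about Q: M = Q + 12.3·n = (45.7, 14.6), S = Q − 12.3·n = (47.0, -9.94). Then |GS| = |S − G| = 48.0.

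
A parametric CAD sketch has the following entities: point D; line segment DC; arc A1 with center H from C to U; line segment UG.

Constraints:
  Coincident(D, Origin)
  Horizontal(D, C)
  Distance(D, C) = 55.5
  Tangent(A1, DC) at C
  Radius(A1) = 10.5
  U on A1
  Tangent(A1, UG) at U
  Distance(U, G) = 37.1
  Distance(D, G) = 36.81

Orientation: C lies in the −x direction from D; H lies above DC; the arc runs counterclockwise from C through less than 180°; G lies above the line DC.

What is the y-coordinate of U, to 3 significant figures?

3.13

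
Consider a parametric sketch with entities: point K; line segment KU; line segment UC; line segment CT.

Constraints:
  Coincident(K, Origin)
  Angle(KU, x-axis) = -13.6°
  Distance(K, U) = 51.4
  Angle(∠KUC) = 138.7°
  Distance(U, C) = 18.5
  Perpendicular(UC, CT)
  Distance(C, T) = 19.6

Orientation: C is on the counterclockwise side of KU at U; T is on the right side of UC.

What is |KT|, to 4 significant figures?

78.27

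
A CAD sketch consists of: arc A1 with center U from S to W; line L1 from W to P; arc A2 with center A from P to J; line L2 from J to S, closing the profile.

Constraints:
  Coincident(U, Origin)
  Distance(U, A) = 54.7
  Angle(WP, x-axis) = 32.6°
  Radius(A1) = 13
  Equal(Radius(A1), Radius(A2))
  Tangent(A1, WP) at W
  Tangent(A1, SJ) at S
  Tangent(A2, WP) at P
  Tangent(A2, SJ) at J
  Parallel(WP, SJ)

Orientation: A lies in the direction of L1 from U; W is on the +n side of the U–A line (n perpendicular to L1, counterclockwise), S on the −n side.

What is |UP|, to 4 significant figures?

56.22

The slot axis is L1's direction at 32.6°, so u = (cos 32.6°, sin 32.6°) = (0.8425, 0.5388) and n = (−sin 32.6°, cos 32.6°) = (-0.5388, 0.8425). U is at the origin and A lies 54.7 along u from U, so A = 54.7·u = (46.08, 29.47). Tangency of A1 to both parallel lines with radius 13.0 puts W and S at U ± 13.0·n: W = (-7.004, 10.95), S = (7.004, -10.95). Equal radii place P and J the same way about A: P = A + 13.0·n = (39.08, 40.42), J = A − 13.0·n = (53.09, 18.52). Then |UP| = |P − U| = 56.22.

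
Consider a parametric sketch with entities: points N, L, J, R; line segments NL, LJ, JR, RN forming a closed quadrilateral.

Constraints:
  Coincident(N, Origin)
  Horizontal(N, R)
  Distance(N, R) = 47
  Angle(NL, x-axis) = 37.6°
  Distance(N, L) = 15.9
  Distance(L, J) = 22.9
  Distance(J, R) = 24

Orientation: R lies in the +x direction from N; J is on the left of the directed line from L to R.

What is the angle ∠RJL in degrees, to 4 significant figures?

99.28°

Checks: |LJ| = 22.90 ✓; |JR| = 24.00 ✓.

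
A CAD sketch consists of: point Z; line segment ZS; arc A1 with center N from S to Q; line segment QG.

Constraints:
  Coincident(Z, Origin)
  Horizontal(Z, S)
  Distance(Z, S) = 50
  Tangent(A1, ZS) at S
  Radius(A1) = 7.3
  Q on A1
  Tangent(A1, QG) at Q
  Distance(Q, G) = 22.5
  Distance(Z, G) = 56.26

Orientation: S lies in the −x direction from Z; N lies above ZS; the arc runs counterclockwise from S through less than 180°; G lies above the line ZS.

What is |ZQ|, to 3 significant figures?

43.7

Checks: |NQ| = 7.300 ✓; ∠(NQ, QG) = 90.00° ✓; |QG| = 22.50 ✓; |ZG| = 56.26 ✓.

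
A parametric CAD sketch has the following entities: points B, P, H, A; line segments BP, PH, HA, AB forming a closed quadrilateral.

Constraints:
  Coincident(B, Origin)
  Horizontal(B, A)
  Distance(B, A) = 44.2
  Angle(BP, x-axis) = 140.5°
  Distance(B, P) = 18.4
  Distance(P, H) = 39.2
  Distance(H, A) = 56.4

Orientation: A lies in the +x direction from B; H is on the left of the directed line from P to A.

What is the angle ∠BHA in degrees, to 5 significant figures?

50.286°

Checks: B.y = 0.00, A.y = 0.00 ✓; |PH| = 39.20 ✓; |HA| = 56.40 ✓.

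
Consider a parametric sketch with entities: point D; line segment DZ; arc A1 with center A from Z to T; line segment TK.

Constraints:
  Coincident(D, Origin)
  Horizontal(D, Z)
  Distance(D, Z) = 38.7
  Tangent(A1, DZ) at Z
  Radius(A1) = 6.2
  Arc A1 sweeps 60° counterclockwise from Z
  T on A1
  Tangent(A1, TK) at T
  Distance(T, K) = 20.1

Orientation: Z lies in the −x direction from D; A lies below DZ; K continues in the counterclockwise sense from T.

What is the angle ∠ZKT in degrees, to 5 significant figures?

6.9396°

D is at the origin; DZ is horizontal with |DZ| = 38.7 and Z on the −x side, so Z = (-38.700, 0.0000). Since A1 is tangent to DZ there, AZ ⟂ DZ, so A = Z + (0, -6.2) = (-38.700, -6.2000). On A1, Z sits at bearing 90° from A; a 60° counterclockwise sweep puts T at bearing 150°, so T = A + 6.2·(cos 150°, sin 150°) = (-44.069, -3.1000). Since A1 is tangent to TK there, AT ⟂ TK, so TK runs along (−sin 150°, cos 150°); with |TK| = 20.1, K = (-54.119, -20.507). Then cos ∠ZKT = KZ·KT / (|KZ||KT|), giving 6.9396°.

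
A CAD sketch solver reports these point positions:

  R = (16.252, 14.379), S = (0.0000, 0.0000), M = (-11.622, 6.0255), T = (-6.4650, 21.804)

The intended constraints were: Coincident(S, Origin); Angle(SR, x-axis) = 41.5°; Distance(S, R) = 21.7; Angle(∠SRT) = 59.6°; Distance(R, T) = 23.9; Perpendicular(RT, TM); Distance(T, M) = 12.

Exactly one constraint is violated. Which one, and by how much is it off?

Distance(T, M) = 12 — off by 4.60.

S = (0.00, 0.00) ✓; SR at 41.50° ✓; |SR| = 21.70 ✓; ∠SRT = 59.60° ✓; |RT| = 23.90 ✓; ∠(RT, TM) = 90.00° ✓; |TM| = 16.60 ✗.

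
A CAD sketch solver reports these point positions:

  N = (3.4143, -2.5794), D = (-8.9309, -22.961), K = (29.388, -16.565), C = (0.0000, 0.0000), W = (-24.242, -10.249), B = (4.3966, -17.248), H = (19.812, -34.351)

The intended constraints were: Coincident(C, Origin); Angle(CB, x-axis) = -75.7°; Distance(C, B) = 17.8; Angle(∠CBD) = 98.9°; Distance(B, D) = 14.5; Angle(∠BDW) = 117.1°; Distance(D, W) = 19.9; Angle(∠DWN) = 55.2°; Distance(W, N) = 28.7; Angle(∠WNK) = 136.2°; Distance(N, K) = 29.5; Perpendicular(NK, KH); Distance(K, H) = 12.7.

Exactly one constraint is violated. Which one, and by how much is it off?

Distance(K, H) = 12.7 — off by 7.50.

C = (0.00, 0.00) ✓; CB at -75.70° ✓; |CB| = 17.80 ✓; ∠CBD = 98.90° ✓; |BD| = 14.50 ✓; ∠BDW = 117.1° ✓; |DW| = 19.90 ✓; ∠DWN = 55.20° ✓; |WN| = 28.70 ✓; ∠WNK = 136.2° ✓; |NK| = 29.50 ✓; ∠(NK, KH) = 90.00° ✓; |KH| = 20.20 ✗.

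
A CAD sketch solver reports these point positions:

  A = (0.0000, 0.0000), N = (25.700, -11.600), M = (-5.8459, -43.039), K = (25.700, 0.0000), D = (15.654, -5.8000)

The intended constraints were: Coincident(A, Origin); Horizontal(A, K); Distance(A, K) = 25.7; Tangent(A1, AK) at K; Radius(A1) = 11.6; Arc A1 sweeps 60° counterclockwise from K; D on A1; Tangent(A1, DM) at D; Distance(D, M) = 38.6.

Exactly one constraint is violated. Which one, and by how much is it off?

Distance(D, M) = 38.6 — off by 4.40.

A = (0.00, 0.00) ✓; A.y = 0.00, K.y = 0.00 ✓; |AK| = 25.70 ✓; ∠(NK, KA) = 90.00° ✓; |NK| = 11.60 ✓; bearing(N→D) − bearing(N→K) = 60.00° ✓; |ND| = 11.60 ✓; ∠(ND, DM) = 90.00° ✓; |DM| = 43.00 ✗.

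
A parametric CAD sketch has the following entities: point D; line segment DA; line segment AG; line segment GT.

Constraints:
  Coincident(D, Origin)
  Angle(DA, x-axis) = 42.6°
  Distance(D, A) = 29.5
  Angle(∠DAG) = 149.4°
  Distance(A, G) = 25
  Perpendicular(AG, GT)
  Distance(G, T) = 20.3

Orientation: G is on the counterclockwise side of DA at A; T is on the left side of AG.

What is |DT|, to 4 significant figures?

50.67

D is at the origin; DA runs at 42.6° with length 29.5, so A = 29.5·(cos 42.6°, sin 42.6°) = (21.71, 19.97). ∠DAG = 149.4°, so AG runs at 42.6° + (180° − 149.4°) = 73.20° from the x-axis; with |AG| = 25.0, G = A + 25.0·(cos 73.20°, sin 73.20°) = (28.94, 43.90). AG is perpendicular to GT; with |GT| = 20.3 on the left of AG, T = G + 20.3·(-0.9573, 0.2890) = (9.507, 49.77). Then |DT| = |T − D| = 50.67.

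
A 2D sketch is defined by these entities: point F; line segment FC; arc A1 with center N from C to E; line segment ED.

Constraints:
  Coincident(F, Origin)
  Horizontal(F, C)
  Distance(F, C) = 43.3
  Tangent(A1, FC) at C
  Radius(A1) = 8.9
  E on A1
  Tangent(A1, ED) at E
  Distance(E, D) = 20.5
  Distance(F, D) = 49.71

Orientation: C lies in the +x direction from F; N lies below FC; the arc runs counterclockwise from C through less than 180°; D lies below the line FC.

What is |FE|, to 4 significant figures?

36.25

Checks: |FC| = 43.30 ✓; |NE| = 8.900 ✓; ∠(NE, ED) = 90.00° ✓; |ED| = 20.50 ✓; |FD| = 49.71 ✓.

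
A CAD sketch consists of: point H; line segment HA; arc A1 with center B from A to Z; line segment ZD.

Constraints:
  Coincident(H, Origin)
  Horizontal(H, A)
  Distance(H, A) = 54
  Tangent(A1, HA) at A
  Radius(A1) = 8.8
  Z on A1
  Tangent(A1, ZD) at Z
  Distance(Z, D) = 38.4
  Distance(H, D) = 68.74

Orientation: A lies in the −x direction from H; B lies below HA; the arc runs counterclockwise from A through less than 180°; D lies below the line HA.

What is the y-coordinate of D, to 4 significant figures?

-47.91

Checks: |HA| = 54.00 ✓; |BZ| = 8.800 ✓; ∠(BZ, ZD) = 90.00° ✓; |ZD| = 38.40 ✓; |HD| = 68.74 ✓.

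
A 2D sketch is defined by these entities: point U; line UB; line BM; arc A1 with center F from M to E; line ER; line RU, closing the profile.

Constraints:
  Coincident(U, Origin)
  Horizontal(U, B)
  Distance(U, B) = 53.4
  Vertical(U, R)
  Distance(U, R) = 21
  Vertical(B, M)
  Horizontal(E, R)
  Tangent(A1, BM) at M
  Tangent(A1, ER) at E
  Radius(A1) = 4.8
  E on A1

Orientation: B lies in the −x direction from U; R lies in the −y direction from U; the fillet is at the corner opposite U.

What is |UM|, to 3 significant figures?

55.8

The virtual corner opposite U is at (-53.4, -21.0). Since A1 is tangent to BM there, FM ⟂ BM and since A1 is tangent to ER there, FE ⟂ ER, with radius 4.8, so the center F sits 4.8 in from both sides at F = (-48.6, -16.2). That places the tangent points at M = (-53.4, -16.2) on BM and E = (-48.6, -21.0) on ER. Then |UM| = |M − U| = 55.8.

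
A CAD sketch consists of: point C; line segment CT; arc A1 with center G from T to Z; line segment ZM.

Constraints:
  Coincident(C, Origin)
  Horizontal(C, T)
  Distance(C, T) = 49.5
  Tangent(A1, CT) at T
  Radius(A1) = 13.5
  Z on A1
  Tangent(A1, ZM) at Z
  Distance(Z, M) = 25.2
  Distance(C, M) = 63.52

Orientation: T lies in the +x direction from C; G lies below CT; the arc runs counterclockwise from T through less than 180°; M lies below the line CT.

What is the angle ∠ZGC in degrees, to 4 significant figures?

39.68°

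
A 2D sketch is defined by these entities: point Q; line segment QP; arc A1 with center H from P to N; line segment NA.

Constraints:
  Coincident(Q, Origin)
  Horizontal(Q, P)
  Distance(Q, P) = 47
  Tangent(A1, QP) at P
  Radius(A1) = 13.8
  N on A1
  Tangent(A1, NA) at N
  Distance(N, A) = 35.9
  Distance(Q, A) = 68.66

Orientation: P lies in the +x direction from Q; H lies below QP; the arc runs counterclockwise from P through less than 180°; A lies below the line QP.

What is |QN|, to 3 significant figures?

38.3

Checks: ∠(HP, PQ) = 90.00° ✓; |HP| = 13.80 ✓; |HN| = 13.80 ✓; ∠(HN, NA) = 90.00° ✓; |NA| = 35.90 ✓; |QA| = 68.66 ✓.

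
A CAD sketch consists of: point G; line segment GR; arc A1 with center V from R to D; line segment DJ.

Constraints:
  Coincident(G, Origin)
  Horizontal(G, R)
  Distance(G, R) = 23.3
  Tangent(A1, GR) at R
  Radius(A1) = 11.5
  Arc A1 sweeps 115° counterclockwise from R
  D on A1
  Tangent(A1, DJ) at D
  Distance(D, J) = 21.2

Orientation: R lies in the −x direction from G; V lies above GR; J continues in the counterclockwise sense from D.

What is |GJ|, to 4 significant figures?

41.74

G is at the origin; GR is horizontal with |GR| = 23.3 and R on the −x side, so R = (-23.30, 0.000). A1 meets GR tangentially, so VR is at right angles to GR, so V = R + (0, 11.5) = (-23.30, 11.50). On A1, R sits at bearing -90° from V; a 115° counterclockwise sweep puts D at bearing 25°, so D = V + 11.5·(cos 25°, sin 25°) = (-12.88, 16.36). The tangent condition forces VD to be normal to DJ, so DJ runs along (−sin 25°, cos 25°); with |DJ| = 21.2, J = (-21.84, 35.57). Then |GJ| = |J − G| = 41.74.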